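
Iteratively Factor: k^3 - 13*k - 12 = (k - 4)*(k^2 + 4*k + 3) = (k - 4)*(k + 3)*(k + 1)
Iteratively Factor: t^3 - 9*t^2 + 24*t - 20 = (t - 2)*(t^2 - 7*t + 10) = (t - 2)^2*(t - 5)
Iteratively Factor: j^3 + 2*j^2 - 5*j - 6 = (j + 3)*(j^2 - j - 2) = (j - 2)*(j + 3)*(j + 1)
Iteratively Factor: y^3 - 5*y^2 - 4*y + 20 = (y + 2)*(y^2 - 7*y + 10) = (y - 2)*(y + 2)*(y - 5)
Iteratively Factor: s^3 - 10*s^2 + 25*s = (s - 5)*(s^2 - 5*s) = (s - 5)^2*(s)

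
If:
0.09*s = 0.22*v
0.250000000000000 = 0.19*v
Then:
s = 3.22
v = 1.32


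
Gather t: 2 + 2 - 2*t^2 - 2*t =-2*t^2 - 2*t + 4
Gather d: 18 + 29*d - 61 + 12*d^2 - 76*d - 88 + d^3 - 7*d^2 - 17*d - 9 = d^3 + 5*d^2 - 64*d - 140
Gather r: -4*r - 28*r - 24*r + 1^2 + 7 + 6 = 14 - 56*r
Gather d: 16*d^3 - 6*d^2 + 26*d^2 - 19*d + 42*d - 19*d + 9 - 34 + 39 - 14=16*d^3 + 20*d^2 + 4*d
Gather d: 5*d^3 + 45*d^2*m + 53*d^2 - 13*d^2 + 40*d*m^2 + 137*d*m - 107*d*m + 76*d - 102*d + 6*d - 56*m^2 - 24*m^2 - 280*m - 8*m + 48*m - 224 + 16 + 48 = 5*d^3 + d^2*(45*m + 40) + d*(40*m^2 + 30*m - 20) - 80*m^2 - 240*m - 160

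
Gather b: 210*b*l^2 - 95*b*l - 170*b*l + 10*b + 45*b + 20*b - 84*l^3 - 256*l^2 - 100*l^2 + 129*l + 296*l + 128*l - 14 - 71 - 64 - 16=b*(210*l^2 - 265*l + 75) - 84*l^3 - 356*l^2 + 553*l - 165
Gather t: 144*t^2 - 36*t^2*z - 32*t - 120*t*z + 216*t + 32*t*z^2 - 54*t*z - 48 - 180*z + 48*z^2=t^2*(144 - 36*z) + t*(32*z^2 - 174*z + 184) + 48*z^2 - 180*z - 48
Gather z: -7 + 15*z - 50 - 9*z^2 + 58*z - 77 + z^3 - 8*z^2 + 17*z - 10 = z^3 - 17*z^2 + 90*z - 144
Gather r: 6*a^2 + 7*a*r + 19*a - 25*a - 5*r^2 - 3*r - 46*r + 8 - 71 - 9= 6*a^2 - 6*a - 5*r^2 + r*(7*a - 49) - 72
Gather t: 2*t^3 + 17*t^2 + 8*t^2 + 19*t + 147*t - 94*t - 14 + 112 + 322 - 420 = 2*t^3 + 25*t^2 + 72*t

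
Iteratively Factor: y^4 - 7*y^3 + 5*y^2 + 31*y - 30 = (y + 2)*(y^3 - 9*y^2 + 23*y - 15) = (y - 1)*(y + 2)*(y^2 - 8*y + 15) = (y - 5)*(y - 1)*(y + 2)*(y - 3)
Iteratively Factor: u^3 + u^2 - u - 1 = (u - 1)*(u^2 + 2*u + 1) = (u - 1)*(u + 1)*(u + 1)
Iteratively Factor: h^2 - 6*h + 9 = (h - 3)*(h - 3)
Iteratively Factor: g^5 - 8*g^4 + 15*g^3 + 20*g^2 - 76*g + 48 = (g - 4)*(g^4 - 4*g^3 - g^2 + 16*g - 12) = (g - 4)*(g - 1)*(g^3 - 3*g^2 - 4*g + 12) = (g - 4)*(g - 1)*(g + 2)*(g^2 - 5*g + 6) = (g - 4)*(g - 2)*(g - 1)*(g + 2)*(g - 3)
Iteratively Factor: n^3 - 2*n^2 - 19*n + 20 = (n + 4)*(n^2 - 6*n + 5) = (n - 1)*(n + 4)*(n - 5)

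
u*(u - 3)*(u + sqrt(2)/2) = u^3 - 3*u^2 + sqrt(2)*u^2/2 - 3*sqrt(2)*u/2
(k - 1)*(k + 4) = k^2 + 3*k - 4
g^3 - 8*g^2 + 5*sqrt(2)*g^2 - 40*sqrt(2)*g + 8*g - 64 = (g - 8)*(g + sqrt(2))*(g + 4*sqrt(2))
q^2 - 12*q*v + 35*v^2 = (q - 7*v)*(q - 5*v)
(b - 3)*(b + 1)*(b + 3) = b^3 + b^2 - 9*b - 9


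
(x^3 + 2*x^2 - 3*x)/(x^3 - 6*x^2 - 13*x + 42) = x*(x - 1)/(x^2 - 9*x + 14)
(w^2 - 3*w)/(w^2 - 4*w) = (w - 3)/(w - 4)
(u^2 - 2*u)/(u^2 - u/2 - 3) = 2*u/(2*u + 3)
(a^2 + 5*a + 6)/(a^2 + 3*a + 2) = (a + 3)/(a + 1)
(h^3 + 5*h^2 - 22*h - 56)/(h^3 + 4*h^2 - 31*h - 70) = (h - 4)/(h - 5)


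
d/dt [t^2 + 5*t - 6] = 2*t + 5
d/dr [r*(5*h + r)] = 5*h + 2*r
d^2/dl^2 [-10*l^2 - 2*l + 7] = -20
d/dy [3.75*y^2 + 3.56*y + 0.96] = 7.5*y + 3.56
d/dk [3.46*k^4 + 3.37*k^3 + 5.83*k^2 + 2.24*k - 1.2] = 13.84*k^3 + 10.11*k^2 + 11.66*k + 2.24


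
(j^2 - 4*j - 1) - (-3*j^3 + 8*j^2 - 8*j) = 3*j^3 - 7*j^2 + 4*j - 1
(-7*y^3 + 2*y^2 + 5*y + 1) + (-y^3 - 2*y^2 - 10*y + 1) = -8*y^3 - 5*y + 2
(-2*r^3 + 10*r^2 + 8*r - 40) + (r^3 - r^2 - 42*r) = -r^3 + 9*r^2 - 34*r - 40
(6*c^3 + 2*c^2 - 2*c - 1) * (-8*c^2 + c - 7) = -48*c^5 - 10*c^4 - 24*c^3 - 8*c^2 + 13*c + 7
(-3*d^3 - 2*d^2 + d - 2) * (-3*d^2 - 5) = 9*d^5 + 6*d^4 + 12*d^3 + 16*d^2 - 5*d + 10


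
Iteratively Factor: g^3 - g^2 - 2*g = (g + 1)*(g^2 - 2*g) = (g - 2)*(g + 1)*(g)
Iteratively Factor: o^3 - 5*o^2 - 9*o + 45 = (o - 5)*(o^2 - 9) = (o - 5)*(o + 3)*(o - 3)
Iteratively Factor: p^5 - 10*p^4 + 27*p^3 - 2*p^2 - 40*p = (p - 4)*(p^4 - 6*p^3 + 3*p^2 + 10*p) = (p - 4)*(p - 2)*(p^3 - 4*p^2 - 5*p) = (p - 4)*(p - 2)*(p + 1)*(p^2 - 5*p) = (p - 5)*(p - 4)*(p - 2)*(p + 1)*(p)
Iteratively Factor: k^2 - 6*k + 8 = (k - 2)*(k - 4)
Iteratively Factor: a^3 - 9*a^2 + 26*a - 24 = (a - 4)*(a^2 - 5*a + 6) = (a - 4)*(a - 3)*(a - 2)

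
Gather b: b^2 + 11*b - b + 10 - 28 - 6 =b^2 + 10*b - 24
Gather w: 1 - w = 1 - w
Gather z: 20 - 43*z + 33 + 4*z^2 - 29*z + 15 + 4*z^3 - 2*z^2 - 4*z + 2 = 4*z^3 + 2*z^2 - 76*z + 70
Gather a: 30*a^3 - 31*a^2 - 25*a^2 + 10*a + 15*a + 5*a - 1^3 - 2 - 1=30*a^3 - 56*a^2 + 30*a - 4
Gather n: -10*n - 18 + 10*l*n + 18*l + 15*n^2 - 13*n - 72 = 18*l + 15*n^2 + n*(10*l - 23) - 90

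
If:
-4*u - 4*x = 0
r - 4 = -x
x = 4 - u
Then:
No Solution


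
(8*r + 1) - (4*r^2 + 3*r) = -4*r^2 + 5*r + 1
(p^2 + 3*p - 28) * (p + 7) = p^3 + 10*p^2 - 7*p - 196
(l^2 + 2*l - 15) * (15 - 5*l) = -5*l^3 + 5*l^2 + 105*l - 225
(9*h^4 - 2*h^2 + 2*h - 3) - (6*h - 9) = 9*h^4 - 2*h^2 - 4*h + 6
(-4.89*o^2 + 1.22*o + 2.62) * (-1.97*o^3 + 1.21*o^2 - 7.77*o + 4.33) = 9.6333*o^5 - 8.3203*o^4 + 34.3101*o^3 - 27.4829*o^2 - 15.0748*o + 11.3446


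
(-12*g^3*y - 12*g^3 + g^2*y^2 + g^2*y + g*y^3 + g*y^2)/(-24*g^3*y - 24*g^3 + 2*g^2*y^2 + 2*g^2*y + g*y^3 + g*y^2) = (-12*g^2 + g*y + y^2)/(-24*g^2 + 2*g*y + y^2)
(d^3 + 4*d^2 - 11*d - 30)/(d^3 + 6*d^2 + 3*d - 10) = (d - 3)/(d - 1)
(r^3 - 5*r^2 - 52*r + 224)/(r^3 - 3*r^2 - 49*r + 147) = (r^2 - 12*r + 32)/(r^2 - 10*r + 21)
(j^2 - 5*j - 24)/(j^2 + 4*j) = (j^2 - 5*j - 24)/(j*(j + 4))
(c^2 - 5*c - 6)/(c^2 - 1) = (c - 6)/(c - 1)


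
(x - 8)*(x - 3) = x^2 - 11*x + 24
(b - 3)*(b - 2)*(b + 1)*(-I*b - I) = -I*b^4 + 3*I*b^3 + 3*I*b^2 - 7*I*b - 6*I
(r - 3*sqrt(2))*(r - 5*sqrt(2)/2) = r^2 - 11*sqrt(2)*r/2 + 15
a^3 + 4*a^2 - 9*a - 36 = (a - 3)*(a + 3)*(a + 4)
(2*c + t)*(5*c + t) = 10*c^2 + 7*c*t + t^2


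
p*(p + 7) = p^2 + 7*p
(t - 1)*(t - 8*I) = t^2 - t - 8*I*t + 8*I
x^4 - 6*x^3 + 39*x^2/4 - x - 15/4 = (x - 3)*(x - 5/2)*(x - 1)*(x + 1/2)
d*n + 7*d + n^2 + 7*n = (d + n)*(n + 7)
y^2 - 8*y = y*(y - 8)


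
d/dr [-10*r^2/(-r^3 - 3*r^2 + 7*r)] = 10*(-r^2 - 7)/(r^2 + 3*r - 7)^2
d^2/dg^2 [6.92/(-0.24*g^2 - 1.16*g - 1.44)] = (0.797184*g^2 + 3.853056*g - 6.92*(0.48*g + 1.16)*(0.96*g + 2.32) + 4.783104)/(0.24*g^2 + 1.16*g + 1.44)^3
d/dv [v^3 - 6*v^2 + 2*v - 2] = 3*v^2 - 12*v + 2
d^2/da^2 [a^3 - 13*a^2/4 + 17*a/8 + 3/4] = 6*a - 13/2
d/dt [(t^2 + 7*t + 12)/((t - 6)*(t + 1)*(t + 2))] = (-t^4 - 14*t^3 - 31*t^2 + 48*t + 108)/(t^6 - 6*t^5 - 23*t^4 + 72*t^3 + 328*t^2 + 384*t + 144)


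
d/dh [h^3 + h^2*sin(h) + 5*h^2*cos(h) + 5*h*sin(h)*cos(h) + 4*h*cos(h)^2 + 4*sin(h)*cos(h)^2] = -5*h^2*sin(h) + h^2*cos(h) + 3*h^2 + 2*h*sin(h) - 4*h*sin(2*h) + 10*h*cos(h) + 5*h*cos(2*h) + 5*sin(2*h)/2 + cos(h) + 2*cos(2*h) + 3*cos(3*h) + 2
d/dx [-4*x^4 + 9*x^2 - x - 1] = -16*x^3 + 18*x - 1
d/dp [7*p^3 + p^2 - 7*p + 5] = 21*p^2 + 2*p - 7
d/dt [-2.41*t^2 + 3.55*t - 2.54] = 3.55 - 4.82*t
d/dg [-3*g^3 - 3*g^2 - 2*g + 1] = -9*g^2 - 6*g - 2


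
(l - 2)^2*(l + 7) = l^3 + 3*l^2 - 24*l + 28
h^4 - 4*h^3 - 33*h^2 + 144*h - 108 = (h - 6)*(h - 3)*(h - 1)*(h + 6)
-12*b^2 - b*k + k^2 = (-4*b + k)*(3*b + k)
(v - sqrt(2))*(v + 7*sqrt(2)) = v^2 + 6*sqrt(2)*v - 14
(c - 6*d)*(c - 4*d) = c^2 - 10*c*d + 24*d^2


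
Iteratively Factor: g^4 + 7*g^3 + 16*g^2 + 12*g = (g + 3)*(g^3 + 4*g^2 + 4*g) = (g + 2)*(g + 3)*(g^2 + 2*g) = g*(g + 2)*(g + 3)*(g + 2)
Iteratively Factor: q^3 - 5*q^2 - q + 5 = (q - 1)*(q^2 - 4*q - 5) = (q - 1)*(q + 1)*(q - 5)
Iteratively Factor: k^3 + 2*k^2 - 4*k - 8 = (k - 2)*(k^2 + 4*k + 4) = (k - 2)*(k + 2)*(k + 2)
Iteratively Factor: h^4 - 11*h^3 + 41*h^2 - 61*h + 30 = (h - 5)*(h^3 - 6*h^2 + 11*h - 6) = (h - 5)*(h - 2)*(h^2 - 4*h + 3) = (h - 5)*(h - 3)*(h - 2)*(h - 1)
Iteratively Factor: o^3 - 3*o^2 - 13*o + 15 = (o - 1)*(o^2 - 2*o - 15) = (o - 1)*(o + 3)*(o - 5)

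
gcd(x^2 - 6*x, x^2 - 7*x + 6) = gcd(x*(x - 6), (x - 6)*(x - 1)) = x - 6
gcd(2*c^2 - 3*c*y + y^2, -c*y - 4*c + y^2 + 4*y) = -c + y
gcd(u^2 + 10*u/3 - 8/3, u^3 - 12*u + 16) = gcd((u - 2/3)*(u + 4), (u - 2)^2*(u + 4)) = u + 4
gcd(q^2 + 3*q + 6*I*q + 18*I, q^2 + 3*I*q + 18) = q + 6*I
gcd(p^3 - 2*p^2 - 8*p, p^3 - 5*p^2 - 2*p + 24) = p^2 - 2*p - 8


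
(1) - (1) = 0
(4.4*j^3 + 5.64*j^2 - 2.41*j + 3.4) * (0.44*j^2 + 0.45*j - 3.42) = 1.936*j^5 + 4.4616*j^4 - 13.5704*j^3 - 18.8773*j^2 + 9.7722*j - 11.628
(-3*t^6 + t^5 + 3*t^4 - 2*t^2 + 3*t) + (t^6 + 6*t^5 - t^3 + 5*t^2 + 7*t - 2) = -2*t^6 + 7*t^5 + 3*t^4 - t^3 + 3*t^2 + 10*t - 2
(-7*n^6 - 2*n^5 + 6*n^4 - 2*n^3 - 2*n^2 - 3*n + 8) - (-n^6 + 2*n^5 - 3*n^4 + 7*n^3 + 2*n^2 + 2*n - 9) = -6*n^6 - 4*n^5 + 9*n^4 - 9*n^3 - 4*n^2 - 5*n + 17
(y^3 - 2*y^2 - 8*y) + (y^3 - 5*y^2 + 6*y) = 2*y^3 - 7*y^2 - 2*y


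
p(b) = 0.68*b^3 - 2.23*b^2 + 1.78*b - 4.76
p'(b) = 2.04*b^2 - 4.46*b + 1.78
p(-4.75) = -136.41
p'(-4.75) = 68.99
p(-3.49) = -67.04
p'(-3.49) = 42.19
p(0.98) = -4.52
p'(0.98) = -0.63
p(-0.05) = -4.85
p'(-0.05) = 2.01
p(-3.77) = -79.60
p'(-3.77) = 47.59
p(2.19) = -4.41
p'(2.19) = 1.80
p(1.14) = -4.62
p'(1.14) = -0.65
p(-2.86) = -44.00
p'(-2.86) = 31.22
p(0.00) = -4.76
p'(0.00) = 1.78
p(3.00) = -1.13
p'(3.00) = 6.76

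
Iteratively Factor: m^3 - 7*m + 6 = (m - 2)*(m^2 + 2*m - 3) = (m - 2)*(m - 1)*(m + 3)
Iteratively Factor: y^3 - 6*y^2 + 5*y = (y - 5)*(y^2 - y) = (y - 5)*(y - 1)*(y)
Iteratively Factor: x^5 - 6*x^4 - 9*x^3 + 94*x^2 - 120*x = (x - 2)*(x^4 - 4*x^3 - 17*x^2 + 60*x) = (x - 3)*(x - 2)*(x^3 - x^2 - 20*x) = x*(x - 3)*(x - 2)*(x^2 - x - 20) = x*(x - 5)*(x - 3)*(x - 2)*(x + 4)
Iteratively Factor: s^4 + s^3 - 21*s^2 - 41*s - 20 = (s + 1)*(s^3 - 21*s - 20) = (s + 1)^2*(s^2 - s - 20) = (s + 1)^2*(s + 4)*(s - 5)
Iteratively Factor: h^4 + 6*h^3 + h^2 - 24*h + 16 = (h + 4)*(h^3 + 2*h^2 - 7*h + 4) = (h + 4)^2*(h^2 - 2*h + 1) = (h - 1)*(h + 4)^2*(h - 1)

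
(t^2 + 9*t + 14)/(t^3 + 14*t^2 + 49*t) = (t + 2)/(t*(t + 7))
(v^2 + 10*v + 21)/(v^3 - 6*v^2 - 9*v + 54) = (v + 7)/(v^2 - 9*v + 18)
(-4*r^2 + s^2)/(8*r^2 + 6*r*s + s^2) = (-2*r + s)/(4*r + s)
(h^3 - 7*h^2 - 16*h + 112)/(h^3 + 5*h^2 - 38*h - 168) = (h^2 - 11*h + 28)/(h^2 + h - 42)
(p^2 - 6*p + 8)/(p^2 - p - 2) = (p - 4)/(p + 1)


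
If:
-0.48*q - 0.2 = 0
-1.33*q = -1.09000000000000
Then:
No Solution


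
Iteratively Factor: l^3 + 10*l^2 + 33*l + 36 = (l + 3)*(l^2 + 7*l + 12) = (l + 3)*(l + 4)*(l + 3)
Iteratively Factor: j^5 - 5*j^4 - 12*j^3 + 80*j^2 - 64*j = (j - 1)*(j^4 - 4*j^3 - 16*j^2 + 64*j) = (j - 4)*(j - 1)*(j^3 - 16*j) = j*(j - 4)*(j - 1)*(j^2 - 16) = j*(j - 4)^2*(j - 1)*(j + 4)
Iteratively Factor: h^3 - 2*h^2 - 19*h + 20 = (h - 5)*(h^2 + 3*h - 4) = (h - 5)*(h + 4)*(h - 1)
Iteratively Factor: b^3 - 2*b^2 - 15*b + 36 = (b - 3)*(b^2 + b - 12) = (b - 3)*(b + 4)*(b - 3)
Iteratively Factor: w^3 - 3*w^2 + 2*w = (w - 1)*(w^2 - 2*w) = w*(w - 1)*(w - 2)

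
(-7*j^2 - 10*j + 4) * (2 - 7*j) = 49*j^3 + 56*j^2 - 48*j + 8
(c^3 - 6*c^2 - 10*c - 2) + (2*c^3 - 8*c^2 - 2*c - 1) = 3*c^3 - 14*c^2 - 12*c - 3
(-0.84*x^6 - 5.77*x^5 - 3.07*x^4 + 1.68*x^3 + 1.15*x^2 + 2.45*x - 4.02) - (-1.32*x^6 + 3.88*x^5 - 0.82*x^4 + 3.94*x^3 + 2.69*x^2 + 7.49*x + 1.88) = 0.48*x^6 - 9.65*x^5 - 2.25*x^4 - 2.26*x^3 - 1.54*x^2 - 5.04*x - 5.9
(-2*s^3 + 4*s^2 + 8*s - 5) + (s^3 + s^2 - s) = -s^3 + 5*s^2 + 7*s - 5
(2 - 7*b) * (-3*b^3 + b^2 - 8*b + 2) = 21*b^4 - 13*b^3 + 58*b^2 - 30*b + 4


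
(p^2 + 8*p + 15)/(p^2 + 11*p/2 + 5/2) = 2*(p + 3)/(2*p + 1)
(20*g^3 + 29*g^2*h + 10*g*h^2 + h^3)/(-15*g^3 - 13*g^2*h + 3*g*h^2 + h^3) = (-4*g - h)/(3*g - h)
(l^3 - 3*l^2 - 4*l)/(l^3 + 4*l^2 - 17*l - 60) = l*(l + 1)/(l^2 + 8*l + 15)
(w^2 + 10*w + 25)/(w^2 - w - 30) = (w + 5)/(w - 6)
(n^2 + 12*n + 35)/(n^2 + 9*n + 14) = (n + 5)/(n + 2)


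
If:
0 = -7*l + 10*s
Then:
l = 10*s/7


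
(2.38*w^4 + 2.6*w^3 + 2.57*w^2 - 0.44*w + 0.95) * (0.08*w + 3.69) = 0.1904*w^5 + 8.9902*w^4 + 9.7996*w^3 + 9.4481*w^2 - 1.5476*w + 3.5055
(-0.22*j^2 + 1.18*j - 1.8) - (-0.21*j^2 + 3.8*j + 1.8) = -0.01*j^2 - 2.62*j - 3.6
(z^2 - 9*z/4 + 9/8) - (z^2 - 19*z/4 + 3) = 5*z/2 - 15/8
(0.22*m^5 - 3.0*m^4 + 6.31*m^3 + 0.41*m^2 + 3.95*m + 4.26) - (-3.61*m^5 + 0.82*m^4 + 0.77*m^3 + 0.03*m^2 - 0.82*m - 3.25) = 3.83*m^5 - 3.82*m^4 + 5.54*m^3 + 0.38*m^2 + 4.77*m + 7.51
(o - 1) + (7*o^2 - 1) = 7*o^2 + o - 2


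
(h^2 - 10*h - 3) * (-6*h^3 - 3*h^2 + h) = -6*h^5 + 57*h^4 + 49*h^3 - h^2 - 3*h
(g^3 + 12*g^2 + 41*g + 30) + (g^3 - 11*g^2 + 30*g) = 2*g^3 + g^2 + 71*g + 30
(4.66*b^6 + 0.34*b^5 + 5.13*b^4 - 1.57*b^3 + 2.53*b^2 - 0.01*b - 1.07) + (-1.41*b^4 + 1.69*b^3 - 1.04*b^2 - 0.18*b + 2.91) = 4.66*b^6 + 0.34*b^5 + 3.72*b^4 + 0.12*b^3 + 1.49*b^2 - 0.19*b + 1.84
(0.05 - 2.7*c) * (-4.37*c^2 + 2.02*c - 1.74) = 11.799*c^3 - 5.6725*c^2 + 4.799*c - 0.087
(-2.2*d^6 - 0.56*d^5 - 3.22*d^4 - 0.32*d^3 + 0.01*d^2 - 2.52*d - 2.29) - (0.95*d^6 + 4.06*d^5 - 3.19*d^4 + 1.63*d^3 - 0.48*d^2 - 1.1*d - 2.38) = -3.15*d^6 - 4.62*d^5 - 0.0300000000000002*d^4 - 1.95*d^3 + 0.49*d^2 - 1.42*d + 0.0899999999999999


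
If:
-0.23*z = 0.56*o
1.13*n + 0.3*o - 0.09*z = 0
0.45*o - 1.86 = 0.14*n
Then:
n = -1.66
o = 3.62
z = -8.81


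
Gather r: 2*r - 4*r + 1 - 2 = -2*r - 1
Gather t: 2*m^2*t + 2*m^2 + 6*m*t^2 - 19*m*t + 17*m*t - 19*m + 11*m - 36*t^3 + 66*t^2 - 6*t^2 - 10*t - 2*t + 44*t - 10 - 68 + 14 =2*m^2 - 8*m - 36*t^3 + t^2*(6*m + 60) + t*(2*m^2 - 2*m + 32) - 64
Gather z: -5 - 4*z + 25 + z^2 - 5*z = z^2 - 9*z + 20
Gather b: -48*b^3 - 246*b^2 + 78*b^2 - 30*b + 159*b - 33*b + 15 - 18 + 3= -48*b^3 - 168*b^2 + 96*b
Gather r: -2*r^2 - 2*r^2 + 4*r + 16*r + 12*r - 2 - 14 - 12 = -4*r^2 + 32*r - 28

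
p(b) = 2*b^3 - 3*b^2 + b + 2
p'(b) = 6*b^2 - 6*b + 1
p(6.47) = 424.57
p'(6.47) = 213.35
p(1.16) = 2.24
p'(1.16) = 2.11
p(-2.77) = -66.30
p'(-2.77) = 63.66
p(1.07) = 2.09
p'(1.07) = 1.45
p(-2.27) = -39.12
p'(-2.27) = 45.54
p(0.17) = 2.09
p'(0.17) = 0.15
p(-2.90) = -74.91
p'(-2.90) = 68.86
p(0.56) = 1.97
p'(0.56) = -0.48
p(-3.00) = -82.00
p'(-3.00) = 73.00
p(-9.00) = -1708.00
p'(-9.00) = 541.00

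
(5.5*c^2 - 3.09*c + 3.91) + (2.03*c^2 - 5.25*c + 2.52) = 7.53*c^2 - 8.34*c + 6.43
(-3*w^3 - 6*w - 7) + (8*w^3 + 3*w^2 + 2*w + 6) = 5*w^3 + 3*w^2 - 4*w - 1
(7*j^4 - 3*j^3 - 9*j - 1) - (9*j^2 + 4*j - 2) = 7*j^4 - 3*j^3 - 9*j^2 - 13*j + 1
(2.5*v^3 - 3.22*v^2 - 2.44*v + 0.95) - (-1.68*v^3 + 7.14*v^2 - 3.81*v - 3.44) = 4.18*v^3 - 10.36*v^2 + 1.37*v + 4.39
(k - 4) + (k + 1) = 2*k - 3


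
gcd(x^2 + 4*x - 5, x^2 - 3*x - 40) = x + 5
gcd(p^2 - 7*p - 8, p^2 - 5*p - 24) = p - 8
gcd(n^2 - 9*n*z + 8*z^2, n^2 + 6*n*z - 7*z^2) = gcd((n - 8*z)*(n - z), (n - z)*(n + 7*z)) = -n + z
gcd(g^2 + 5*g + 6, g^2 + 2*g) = g + 2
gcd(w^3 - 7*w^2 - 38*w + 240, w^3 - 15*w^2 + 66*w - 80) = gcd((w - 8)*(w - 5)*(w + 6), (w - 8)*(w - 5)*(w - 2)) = w^2 - 13*w + 40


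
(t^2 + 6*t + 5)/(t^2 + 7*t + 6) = (t + 5)/(t + 6)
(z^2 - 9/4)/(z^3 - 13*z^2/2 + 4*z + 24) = (z - 3/2)/(z^2 - 8*z + 16)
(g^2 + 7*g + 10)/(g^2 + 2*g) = (g + 5)/g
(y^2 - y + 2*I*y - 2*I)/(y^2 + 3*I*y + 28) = (y^2 - y + 2*I*y - 2*I)/(y^2 + 3*I*y + 28)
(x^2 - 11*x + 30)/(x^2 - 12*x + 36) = (x - 5)/(x - 6)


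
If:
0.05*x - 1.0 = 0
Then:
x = 20.00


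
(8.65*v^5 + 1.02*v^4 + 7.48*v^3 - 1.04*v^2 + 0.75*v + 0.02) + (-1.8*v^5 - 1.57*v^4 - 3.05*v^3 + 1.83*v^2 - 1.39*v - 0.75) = 6.85*v^5 - 0.55*v^4 + 4.43*v^3 + 0.79*v^2 - 0.64*v - 0.73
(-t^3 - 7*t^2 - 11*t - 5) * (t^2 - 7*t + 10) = -t^5 + 28*t^3 + 2*t^2 - 75*t - 50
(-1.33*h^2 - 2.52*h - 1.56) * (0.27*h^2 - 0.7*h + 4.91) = -0.3591*h^4 + 0.2506*h^3 - 5.1875*h^2 - 11.2812*h - 7.6596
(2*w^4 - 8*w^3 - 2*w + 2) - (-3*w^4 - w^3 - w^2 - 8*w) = 5*w^4 - 7*w^3 + w^2 + 6*w + 2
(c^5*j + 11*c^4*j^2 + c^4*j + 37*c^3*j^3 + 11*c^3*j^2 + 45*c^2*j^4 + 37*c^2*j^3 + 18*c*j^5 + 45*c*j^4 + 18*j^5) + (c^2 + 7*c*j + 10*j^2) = c^5*j + 11*c^4*j^2 + c^4*j + 37*c^3*j^3 + 11*c^3*j^2 + 45*c^2*j^4 + 37*c^2*j^3 + c^2 + 18*c*j^5 + 45*c*j^4 + 7*c*j + 18*j^5 + 10*j^2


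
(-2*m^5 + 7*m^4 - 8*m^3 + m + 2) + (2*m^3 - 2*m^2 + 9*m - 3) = -2*m^5 + 7*m^4 - 6*m^3 - 2*m^2 + 10*m - 1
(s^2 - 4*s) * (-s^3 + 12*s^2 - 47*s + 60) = -s^5 + 16*s^4 - 95*s^3 + 248*s^2 - 240*s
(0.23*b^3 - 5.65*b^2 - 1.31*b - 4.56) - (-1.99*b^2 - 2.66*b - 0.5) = 0.23*b^3 - 3.66*b^2 + 1.35*b - 4.06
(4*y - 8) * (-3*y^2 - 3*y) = -12*y^3 + 12*y^2 + 24*y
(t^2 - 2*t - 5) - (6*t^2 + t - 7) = -5*t^2 - 3*t + 2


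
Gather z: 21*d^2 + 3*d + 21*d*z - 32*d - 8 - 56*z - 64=21*d^2 - 29*d + z*(21*d - 56) - 72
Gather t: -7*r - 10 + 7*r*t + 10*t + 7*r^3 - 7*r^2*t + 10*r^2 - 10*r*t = 7*r^3 + 10*r^2 - 7*r + t*(-7*r^2 - 3*r + 10) - 10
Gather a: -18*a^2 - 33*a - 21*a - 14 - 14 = -18*a^2 - 54*a - 28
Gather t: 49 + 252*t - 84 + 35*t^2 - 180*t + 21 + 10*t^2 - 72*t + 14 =45*t^2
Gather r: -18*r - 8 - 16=-18*r - 24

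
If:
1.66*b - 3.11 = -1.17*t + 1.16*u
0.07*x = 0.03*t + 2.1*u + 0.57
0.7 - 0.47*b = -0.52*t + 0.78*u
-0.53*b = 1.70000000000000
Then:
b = -3.21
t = 29.54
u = 22.52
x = 696.51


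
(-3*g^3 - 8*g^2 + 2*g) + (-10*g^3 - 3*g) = -13*g^3 - 8*g^2 - g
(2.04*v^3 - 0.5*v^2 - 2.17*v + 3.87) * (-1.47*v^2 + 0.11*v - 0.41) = -2.9988*v^5 + 0.9594*v^4 + 2.2985*v^3 - 5.7226*v^2 + 1.3154*v - 1.5867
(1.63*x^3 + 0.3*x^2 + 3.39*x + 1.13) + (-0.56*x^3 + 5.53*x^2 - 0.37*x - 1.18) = 1.07*x^3 + 5.83*x^2 + 3.02*x - 0.05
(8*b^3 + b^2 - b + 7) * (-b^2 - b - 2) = -8*b^5 - 9*b^4 - 16*b^3 - 8*b^2 - 5*b - 14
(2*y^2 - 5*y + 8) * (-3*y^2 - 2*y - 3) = -6*y^4 + 11*y^3 - 20*y^2 - y - 24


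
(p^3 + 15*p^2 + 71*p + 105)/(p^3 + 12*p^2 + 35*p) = (p + 3)/p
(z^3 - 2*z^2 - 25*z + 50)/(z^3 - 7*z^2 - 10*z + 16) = (z^3 - 2*z^2 - 25*z + 50)/(z^3 - 7*z^2 - 10*z + 16)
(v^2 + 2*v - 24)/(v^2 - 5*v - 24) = (-v^2 - 2*v + 24)/(-v^2 + 5*v + 24)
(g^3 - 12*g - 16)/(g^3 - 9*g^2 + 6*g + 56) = (g + 2)/(g - 7)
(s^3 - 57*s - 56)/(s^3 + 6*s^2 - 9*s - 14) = (s - 8)/(s - 2)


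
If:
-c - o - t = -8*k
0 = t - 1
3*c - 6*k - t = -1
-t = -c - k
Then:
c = 2/3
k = 1/3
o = 1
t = 1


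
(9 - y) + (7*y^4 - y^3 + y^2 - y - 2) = 7*y^4 - y^3 + y^2 - 2*y + 7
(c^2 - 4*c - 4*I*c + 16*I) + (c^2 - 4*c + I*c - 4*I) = 2*c^2 - 8*c - 3*I*c + 12*I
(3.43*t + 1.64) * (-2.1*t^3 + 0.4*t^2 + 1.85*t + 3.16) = -7.203*t^4 - 2.072*t^3 + 7.0015*t^2 + 13.8728*t + 5.1824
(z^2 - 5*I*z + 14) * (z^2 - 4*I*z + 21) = z^4 - 9*I*z^3 + 15*z^2 - 161*I*z + 294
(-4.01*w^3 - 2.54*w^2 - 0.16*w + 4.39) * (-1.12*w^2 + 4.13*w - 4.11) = 4.4912*w^5 - 13.7165*w^4 + 6.1701*w^3 + 4.8618*w^2 + 18.7883*w - 18.0429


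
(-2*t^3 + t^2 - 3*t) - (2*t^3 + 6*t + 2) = -4*t^3 + t^2 - 9*t - 2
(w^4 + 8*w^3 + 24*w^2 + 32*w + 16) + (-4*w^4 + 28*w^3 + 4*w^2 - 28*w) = -3*w^4 + 36*w^3 + 28*w^2 + 4*w + 16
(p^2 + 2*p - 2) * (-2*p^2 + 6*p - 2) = -2*p^4 + 2*p^3 + 14*p^2 - 16*p + 4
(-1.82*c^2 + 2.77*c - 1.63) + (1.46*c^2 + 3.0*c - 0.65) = -0.36*c^2 + 5.77*c - 2.28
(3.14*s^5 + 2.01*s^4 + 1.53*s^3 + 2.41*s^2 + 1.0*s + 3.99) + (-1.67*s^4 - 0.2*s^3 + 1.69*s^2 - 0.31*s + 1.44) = 3.14*s^5 + 0.34*s^4 + 1.33*s^3 + 4.1*s^2 + 0.69*s + 5.43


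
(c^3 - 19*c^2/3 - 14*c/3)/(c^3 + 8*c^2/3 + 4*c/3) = (c - 7)/(c + 2)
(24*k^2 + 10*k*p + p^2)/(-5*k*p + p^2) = (24*k^2 + 10*k*p + p^2)/(p*(-5*k + p))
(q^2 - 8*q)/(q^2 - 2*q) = (q - 8)/(q - 2)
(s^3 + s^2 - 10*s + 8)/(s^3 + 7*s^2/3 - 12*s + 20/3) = 3*(s^2 + 3*s - 4)/(3*s^2 + 13*s - 10)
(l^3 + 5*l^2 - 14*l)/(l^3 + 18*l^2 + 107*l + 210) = l*(l - 2)/(l^2 + 11*l + 30)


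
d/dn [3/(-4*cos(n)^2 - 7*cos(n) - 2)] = -3*(8*cos(n) + 7)*sin(n)/(4*cos(n)^2 + 7*cos(n) + 2)^2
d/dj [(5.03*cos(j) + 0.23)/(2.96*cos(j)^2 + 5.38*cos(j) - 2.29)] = (14.8888*cos(j)^2 + 1.3616*cos(j) + 12.7561)*sin(j)/(8.7616*cos(j)^4 + 31.8496*cos(j)^3 + 15.3876*cos(j)^2 - 24.6404*cos(j) + 5.2441)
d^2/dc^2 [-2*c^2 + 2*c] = -4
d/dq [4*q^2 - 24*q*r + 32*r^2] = 8*q - 24*r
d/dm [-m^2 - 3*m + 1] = -2*m - 3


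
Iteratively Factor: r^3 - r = (r + 1)*(r^2 - r) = r*(r + 1)*(r - 1)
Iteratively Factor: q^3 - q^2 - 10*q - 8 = (q - 4)*(q^2 + 3*q + 2) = (q - 4)*(q + 1)*(q + 2)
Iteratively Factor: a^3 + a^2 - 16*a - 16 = (a + 1)*(a^2 - 16) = (a - 4)*(a + 1)*(a + 4)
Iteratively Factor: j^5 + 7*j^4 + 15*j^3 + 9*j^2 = (j + 3)*(j^4 + 4*j^3 + 3*j^2) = (j + 3)^2*(j^3 + j^2) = j*(j + 3)^2*(j^2 + j) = j^2*(j + 3)^2*(j + 1)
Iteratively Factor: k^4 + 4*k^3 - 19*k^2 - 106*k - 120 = (k + 4)*(k^3 - 19*k - 30) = (k - 5)*(k + 4)*(k^2 + 5*k + 6) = (k - 5)*(k + 3)*(k + 4)*(k + 2)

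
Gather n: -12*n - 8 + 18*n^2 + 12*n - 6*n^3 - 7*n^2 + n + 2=-6*n^3 + 11*n^2 + n - 6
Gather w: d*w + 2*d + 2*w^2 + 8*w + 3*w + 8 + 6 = 2*d + 2*w^2 + w*(d + 11) + 14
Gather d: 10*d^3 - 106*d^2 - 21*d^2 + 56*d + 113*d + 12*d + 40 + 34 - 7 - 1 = 10*d^3 - 127*d^2 + 181*d + 66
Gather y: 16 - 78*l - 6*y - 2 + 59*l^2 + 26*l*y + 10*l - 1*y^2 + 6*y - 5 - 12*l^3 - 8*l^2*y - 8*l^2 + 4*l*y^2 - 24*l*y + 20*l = -12*l^3 + 51*l^2 - 48*l + y^2*(4*l - 1) + y*(-8*l^2 + 2*l) + 9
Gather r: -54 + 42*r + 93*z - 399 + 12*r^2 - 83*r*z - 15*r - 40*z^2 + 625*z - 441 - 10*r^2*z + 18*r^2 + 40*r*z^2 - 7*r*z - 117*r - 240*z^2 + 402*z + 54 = r^2*(30 - 10*z) + r*(40*z^2 - 90*z - 90) - 280*z^2 + 1120*z - 840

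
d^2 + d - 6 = (d - 2)*(d + 3)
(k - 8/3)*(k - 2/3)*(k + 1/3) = k^3 - 3*k^2 + 2*k/3 + 16/27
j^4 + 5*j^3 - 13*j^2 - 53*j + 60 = (j - 3)*(j - 1)*(j + 4)*(j + 5)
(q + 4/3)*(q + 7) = q^2 + 25*q/3 + 28/3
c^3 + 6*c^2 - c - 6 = (c - 1)*(c + 1)*(c + 6)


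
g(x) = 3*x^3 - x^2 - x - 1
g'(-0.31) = 0.48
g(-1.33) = -8.50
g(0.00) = -1.00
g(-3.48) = -136.06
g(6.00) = 605.00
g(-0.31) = -0.88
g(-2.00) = -27.00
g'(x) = 9*x^2 - 2*x - 1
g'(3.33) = 92.14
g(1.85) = 12.72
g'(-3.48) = 114.95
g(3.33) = 95.36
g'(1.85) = 26.10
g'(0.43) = -0.20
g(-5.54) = -536.25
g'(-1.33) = 17.58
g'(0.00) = -1.00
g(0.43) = -1.38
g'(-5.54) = 286.30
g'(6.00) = 311.00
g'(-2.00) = 39.00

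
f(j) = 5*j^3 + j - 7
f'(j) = 15*j^2 + 1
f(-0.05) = -7.05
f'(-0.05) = 1.04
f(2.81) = 106.75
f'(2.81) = 119.44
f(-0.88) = -11.29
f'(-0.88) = 12.62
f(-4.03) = -338.28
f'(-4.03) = 244.61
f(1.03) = -0.51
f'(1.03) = 16.91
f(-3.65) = -253.79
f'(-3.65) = 200.84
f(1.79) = 23.47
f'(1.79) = 49.06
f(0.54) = -5.67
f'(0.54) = 5.37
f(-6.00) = -1093.00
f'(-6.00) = 541.00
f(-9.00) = -3661.00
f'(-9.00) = 1216.00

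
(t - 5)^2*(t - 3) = t^3 - 13*t^2 + 55*t - 75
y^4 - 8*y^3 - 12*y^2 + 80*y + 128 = (y - 8)*(y - 4)*(y + 2)^2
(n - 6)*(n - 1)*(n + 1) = n^3 - 6*n^2 - n + 6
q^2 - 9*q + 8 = (q - 8)*(q - 1)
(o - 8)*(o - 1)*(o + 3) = o^3 - 6*o^2 - 19*o + 24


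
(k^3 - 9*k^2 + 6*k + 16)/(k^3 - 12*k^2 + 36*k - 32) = (k + 1)/(k - 2)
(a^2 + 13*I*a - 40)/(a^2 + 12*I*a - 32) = (a + 5*I)/(a + 4*I)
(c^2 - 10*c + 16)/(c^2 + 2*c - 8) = (c - 8)/(c + 4)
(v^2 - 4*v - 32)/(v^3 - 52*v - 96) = (v + 4)/(v^2 + 8*v + 12)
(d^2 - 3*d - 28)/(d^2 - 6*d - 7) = (d + 4)/(d + 1)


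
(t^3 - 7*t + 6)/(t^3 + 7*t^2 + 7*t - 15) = (t - 2)/(t + 5)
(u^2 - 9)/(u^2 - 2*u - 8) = (9 - u^2)/(-u^2 + 2*u + 8)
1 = 1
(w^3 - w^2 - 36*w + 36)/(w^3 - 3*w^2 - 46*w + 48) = (w - 6)/(w - 8)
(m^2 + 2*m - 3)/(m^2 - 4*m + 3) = (m + 3)/(m - 3)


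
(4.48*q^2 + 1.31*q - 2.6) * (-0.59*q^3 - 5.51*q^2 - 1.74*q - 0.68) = -2.6432*q^5 - 25.4577*q^4 - 13.4793*q^3 + 9.0002*q^2 + 3.6332*q + 1.768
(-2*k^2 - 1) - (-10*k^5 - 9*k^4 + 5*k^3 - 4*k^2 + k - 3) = 10*k^5 + 9*k^4 - 5*k^3 + 2*k^2 - k + 2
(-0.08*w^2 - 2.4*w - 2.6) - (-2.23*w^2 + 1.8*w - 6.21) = 2.15*w^2 - 4.2*w + 3.61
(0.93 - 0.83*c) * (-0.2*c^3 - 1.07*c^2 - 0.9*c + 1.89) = 0.166*c^4 + 0.7021*c^3 - 0.2481*c^2 - 2.4057*c + 1.7577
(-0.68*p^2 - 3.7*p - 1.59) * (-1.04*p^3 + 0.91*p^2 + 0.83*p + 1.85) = 0.7072*p^5 + 3.2292*p^4 - 2.2778*p^3 - 5.7759*p^2 - 8.1647*p - 2.9415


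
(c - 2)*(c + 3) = c^2 + c - 6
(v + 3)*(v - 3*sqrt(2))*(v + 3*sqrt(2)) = v^3 + 3*v^2 - 18*v - 54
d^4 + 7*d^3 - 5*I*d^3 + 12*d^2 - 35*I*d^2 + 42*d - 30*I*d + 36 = (d + 6)*(d - 6*I)*(-I*d + 1)*(I*d + I)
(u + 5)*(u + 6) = u^2 + 11*u + 30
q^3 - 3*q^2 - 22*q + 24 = (q - 6)*(q - 1)*(q + 4)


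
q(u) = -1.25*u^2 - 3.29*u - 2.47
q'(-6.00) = 11.71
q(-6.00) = -27.73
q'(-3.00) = 4.21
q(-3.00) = -3.85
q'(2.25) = -8.92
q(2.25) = -16.20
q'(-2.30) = 2.46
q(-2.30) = -1.52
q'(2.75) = -10.16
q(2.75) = -20.97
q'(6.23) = -18.86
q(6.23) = -71.48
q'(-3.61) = 5.74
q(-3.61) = -6.88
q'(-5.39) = 10.18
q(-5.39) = -21.05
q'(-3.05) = 4.34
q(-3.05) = -4.06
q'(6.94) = -20.64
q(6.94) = -85.51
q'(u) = -2.5*u - 3.29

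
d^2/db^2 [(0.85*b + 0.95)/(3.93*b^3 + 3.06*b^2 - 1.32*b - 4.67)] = (78.76899*b^5 + 237.40344*b^4 + 207.5292*b^3 + 211.00482*b^2 + 154.46925*b + 19.98246)/(60.698457*b^9 + 141.784182*b^8 + 49.23504*b^7 - 282.974769*b^6 - 353.499876*b^5 + 30.167748*b^4 + 368.005347*b^3 + 175.794678*b^2 - 86.363244*b - 101.847563)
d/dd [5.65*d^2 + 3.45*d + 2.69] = 11.3*d + 3.45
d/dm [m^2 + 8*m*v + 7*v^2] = 2*m + 8*v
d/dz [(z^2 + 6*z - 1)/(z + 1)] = (z^2 + 2*z + 7)/(z^2 + 2*z + 1)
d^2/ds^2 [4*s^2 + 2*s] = 8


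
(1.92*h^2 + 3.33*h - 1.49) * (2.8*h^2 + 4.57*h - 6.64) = 5.376*h^4 + 18.0984*h^3 - 1.7027*h^2 - 28.9205*h + 9.8936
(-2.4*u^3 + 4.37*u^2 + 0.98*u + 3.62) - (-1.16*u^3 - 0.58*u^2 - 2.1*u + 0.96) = -1.24*u^3 + 4.95*u^2 + 3.08*u + 2.66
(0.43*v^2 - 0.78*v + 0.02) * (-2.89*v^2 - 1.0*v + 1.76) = -1.2427*v^4 + 1.8242*v^3 + 1.479*v^2 - 1.3928*v + 0.0352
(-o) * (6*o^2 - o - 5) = -6*o^3 + o^2 + 5*o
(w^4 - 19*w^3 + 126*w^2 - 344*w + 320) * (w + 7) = w^5 - 12*w^4 - 7*w^3 + 538*w^2 - 2088*w + 2240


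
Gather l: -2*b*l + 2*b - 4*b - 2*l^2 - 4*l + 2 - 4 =-2*b - 2*l^2 + l*(-2*b - 4) - 2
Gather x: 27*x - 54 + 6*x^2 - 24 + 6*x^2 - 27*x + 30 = 12*x^2 - 48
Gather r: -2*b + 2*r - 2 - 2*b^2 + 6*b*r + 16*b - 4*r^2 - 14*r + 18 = -2*b^2 + 14*b - 4*r^2 + r*(6*b - 12) + 16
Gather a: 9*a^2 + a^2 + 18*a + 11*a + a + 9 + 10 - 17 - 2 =10*a^2 + 30*a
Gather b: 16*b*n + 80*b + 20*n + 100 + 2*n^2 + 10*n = b*(16*n + 80) + 2*n^2 + 30*n + 100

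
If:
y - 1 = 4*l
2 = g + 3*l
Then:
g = 11/4 - 3*y/4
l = y/4 - 1/4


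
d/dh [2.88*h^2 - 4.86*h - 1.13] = 5.76*h - 4.86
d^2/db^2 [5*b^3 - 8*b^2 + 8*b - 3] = 30*b - 16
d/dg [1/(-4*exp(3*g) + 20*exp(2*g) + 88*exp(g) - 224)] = (3*exp(2*g) - 10*exp(g) - 22)*exp(g)/(4*(exp(3*g) - 5*exp(2*g) - 22*exp(g) + 56)^2)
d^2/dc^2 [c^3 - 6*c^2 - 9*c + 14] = 6*c - 12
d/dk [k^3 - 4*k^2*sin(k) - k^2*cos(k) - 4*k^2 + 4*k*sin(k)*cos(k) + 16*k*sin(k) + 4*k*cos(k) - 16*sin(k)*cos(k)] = k^2*sin(k) - 4*k^2*cos(k) + 3*k^2 - 12*k*sin(k) + 14*k*cos(k) + 4*k*cos(2*k) - 8*k + 16*sin(k) + 2*sin(2*k) + 4*cos(k) - 16*cos(2*k)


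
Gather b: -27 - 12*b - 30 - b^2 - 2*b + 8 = -b^2 - 14*b - 49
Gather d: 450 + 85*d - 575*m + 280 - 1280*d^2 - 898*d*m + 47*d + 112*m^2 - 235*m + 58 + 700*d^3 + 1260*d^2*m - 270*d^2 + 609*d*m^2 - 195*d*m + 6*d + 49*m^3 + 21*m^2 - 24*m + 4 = 700*d^3 + d^2*(1260*m - 1550) + d*(609*m^2 - 1093*m + 138) + 49*m^3 + 133*m^2 - 834*m + 792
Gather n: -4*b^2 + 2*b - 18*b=-4*b^2 - 16*b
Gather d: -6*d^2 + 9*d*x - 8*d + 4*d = -6*d^2 + d*(9*x - 4)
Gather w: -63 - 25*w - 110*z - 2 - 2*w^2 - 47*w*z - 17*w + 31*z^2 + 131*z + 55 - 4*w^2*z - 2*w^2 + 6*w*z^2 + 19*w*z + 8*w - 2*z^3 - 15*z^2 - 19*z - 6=w^2*(-4*z - 4) + w*(6*z^2 - 28*z - 34) - 2*z^3 + 16*z^2 + 2*z - 16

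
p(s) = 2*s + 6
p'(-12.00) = 2.00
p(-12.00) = -18.00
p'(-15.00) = 2.00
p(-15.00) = -24.00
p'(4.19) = 2.00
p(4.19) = 14.38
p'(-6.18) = 2.00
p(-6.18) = -6.36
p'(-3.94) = 2.00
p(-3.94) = -1.88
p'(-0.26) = 2.00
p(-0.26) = 5.48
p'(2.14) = 2.00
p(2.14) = 10.28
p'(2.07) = 2.00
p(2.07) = 10.14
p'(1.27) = 2.00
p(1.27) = 8.54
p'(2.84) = 2.00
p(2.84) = 11.68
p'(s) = 2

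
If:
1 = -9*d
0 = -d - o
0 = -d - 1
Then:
No Solution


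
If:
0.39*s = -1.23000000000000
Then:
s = -3.15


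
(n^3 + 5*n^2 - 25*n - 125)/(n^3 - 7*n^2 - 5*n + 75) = (n^2 + 10*n + 25)/(n^2 - 2*n - 15)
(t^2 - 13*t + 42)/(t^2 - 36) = (t - 7)/(t + 6)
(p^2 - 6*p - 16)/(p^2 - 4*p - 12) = (p - 8)/(p - 6)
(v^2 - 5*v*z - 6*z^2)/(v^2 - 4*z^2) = (v^2 - 5*v*z - 6*z^2)/(v^2 - 4*z^2)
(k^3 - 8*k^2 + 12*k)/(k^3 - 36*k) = (k - 2)/(k + 6)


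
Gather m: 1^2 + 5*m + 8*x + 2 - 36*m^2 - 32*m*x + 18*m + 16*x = -36*m^2 + m*(23 - 32*x) + 24*x + 3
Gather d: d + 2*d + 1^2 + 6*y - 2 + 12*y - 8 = 3*d + 18*y - 9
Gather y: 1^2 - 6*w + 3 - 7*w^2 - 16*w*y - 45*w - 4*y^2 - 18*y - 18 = -7*w^2 - 51*w - 4*y^2 + y*(-16*w - 18) - 14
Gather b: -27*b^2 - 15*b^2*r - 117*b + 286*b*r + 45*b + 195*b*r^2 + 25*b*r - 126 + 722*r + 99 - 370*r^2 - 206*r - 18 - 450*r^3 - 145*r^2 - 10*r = b^2*(-15*r - 27) + b*(195*r^2 + 311*r - 72) - 450*r^3 - 515*r^2 + 506*r - 45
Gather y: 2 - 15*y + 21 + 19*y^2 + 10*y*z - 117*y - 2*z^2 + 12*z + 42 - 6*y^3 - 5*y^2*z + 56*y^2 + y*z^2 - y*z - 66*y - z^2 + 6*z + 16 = -6*y^3 + y^2*(75 - 5*z) + y*(z^2 + 9*z - 198) - 3*z^2 + 18*z + 81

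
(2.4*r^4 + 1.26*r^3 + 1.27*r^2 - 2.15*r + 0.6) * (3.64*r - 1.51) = 8.736*r^5 + 0.962400000000001*r^4 + 2.7202*r^3 - 9.7437*r^2 + 5.4305*r - 0.906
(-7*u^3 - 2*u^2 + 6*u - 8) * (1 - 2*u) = 14*u^4 - 3*u^3 - 14*u^2 + 22*u - 8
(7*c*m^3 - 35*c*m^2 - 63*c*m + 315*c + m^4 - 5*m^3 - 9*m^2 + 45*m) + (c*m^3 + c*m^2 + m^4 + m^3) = 8*c*m^3 - 34*c*m^2 - 63*c*m + 315*c + 2*m^4 - 4*m^3 - 9*m^2 + 45*m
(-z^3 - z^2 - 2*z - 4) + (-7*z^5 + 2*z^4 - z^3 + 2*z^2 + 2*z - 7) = -7*z^5 + 2*z^4 - 2*z^3 + z^2 - 11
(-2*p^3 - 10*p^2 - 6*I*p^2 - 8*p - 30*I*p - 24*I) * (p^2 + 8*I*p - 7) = -2*p^5 - 10*p^4 - 22*I*p^4 + 54*p^3 - 110*I*p^3 + 310*p^2 - 46*I*p^2 + 248*p + 210*I*p + 168*I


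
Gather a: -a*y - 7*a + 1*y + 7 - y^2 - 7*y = a*(-y - 7) - y^2 - 6*y + 7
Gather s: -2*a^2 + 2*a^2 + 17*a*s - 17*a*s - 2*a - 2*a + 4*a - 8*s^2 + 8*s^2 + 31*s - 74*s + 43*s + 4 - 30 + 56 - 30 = 0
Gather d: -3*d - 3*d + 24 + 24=48 - 6*d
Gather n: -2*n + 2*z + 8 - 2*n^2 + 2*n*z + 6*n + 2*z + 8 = -2*n^2 + n*(2*z + 4) + 4*z + 16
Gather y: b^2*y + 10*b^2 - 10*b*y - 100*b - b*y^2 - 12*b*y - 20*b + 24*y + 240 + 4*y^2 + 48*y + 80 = 10*b^2 - 120*b + y^2*(4 - b) + y*(b^2 - 22*b + 72) + 320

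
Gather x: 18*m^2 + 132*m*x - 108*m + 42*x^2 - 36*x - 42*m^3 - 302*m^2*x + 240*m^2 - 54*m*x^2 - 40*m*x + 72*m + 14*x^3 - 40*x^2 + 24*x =-42*m^3 + 258*m^2 - 36*m + 14*x^3 + x^2*(2 - 54*m) + x*(-302*m^2 + 92*m - 12)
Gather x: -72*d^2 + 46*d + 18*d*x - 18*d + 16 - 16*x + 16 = -72*d^2 + 28*d + x*(18*d - 16) + 32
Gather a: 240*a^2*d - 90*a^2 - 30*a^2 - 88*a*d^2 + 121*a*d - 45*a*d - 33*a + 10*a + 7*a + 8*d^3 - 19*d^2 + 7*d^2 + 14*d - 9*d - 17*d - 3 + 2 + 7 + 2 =a^2*(240*d - 120) + a*(-88*d^2 + 76*d - 16) + 8*d^3 - 12*d^2 - 12*d + 8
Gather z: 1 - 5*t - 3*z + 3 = -5*t - 3*z + 4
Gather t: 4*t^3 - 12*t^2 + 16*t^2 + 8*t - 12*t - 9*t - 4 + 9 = 4*t^3 + 4*t^2 - 13*t + 5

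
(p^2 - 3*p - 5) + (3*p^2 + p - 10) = 4*p^2 - 2*p - 15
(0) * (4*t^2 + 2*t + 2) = 0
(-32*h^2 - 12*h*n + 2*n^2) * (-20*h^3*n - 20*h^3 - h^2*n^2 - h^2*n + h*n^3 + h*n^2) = 640*h^5*n + 640*h^5 + 272*h^4*n^2 + 272*h^4*n - 60*h^3*n^3 - 60*h^3*n^2 - 14*h^2*n^4 - 14*h^2*n^3 + 2*h*n^5 + 2*h*n^4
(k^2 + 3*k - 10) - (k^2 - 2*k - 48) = 5*k + 38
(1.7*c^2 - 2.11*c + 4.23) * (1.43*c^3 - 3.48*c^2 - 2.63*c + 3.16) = 2.431*c^5 - 8.9333*c^4 + 8.9207*c^3 - 3.7991*c^2 - 17.7925*c + 13.3668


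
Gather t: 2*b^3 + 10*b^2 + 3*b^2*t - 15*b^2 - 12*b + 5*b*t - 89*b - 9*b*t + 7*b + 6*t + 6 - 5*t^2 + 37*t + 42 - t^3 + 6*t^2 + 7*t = 2*b^3 - 5*b^2 - 94*b - t^3 + t^2 + t*(3*b^2 - 4*b + 50) + 48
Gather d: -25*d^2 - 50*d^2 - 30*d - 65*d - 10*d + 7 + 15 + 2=-75*d^2 - 105*d + 24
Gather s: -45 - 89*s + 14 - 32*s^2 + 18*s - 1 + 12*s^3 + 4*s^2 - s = 12*s^3 - 28*s^2 - 72*s - 32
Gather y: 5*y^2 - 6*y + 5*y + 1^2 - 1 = 5*y^2 - y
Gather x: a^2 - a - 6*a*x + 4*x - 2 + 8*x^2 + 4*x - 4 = a^2 - a + 8*x^2 + x*(8 - 6*a) - 6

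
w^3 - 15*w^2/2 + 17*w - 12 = (w - 4)*(w - 2)*(w - 3/2)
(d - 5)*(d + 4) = d^2 - d - 20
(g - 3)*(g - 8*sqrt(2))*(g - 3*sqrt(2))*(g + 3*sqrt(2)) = g^4 - 8*sqrt(2)*g^3 - 3*g^3 - 18*g^2 + 24*sqrt(2)*g^2 + 54*g + 144*sqrt(2)*g - 432*sqrt(2)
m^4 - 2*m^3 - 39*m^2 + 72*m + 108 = (m - 6)*(m - 3)*(m + 1)*(m + 6)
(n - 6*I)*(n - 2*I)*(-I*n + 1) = -I*n^3 - 7*n^2 + 4*I*n - 12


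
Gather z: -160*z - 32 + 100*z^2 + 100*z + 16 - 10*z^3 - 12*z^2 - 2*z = -10*z^3 + 88*z^2 - 62*z - 16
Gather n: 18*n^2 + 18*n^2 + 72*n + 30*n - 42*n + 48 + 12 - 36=36*n^2 + 60*n + 24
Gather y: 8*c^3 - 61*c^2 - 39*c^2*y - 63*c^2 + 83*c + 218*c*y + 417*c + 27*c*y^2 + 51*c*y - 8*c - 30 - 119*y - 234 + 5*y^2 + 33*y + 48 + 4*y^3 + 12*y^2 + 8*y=8*c^3 - 124*c^2 + 492*c + 4*y^3 + y^2*(27*c + 17) + y*(-39*c^2 + 269*c - 78) - 216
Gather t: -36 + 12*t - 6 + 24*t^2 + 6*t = 24*t^2 + 18*t - 42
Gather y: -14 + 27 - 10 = 3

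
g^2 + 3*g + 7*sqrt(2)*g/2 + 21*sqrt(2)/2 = (g + 3)*(g + 7*sqrt(2)/2)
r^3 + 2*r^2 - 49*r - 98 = (r - 7)*(r + 2)*(r + 7)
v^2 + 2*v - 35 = (v - 5)*(v + 7)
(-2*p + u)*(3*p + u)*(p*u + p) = -6*p^3*u - 6*p^3 + p^2*u^2 + p^2*u + p*u^3 + p*u^2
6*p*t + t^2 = t*(6*p + t)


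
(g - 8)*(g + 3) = g^2 - 5*g - 24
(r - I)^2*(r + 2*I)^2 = r^4 + 2*I*r^3 + 3*r^2 + 4*I*r + 4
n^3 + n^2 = n^2*(n + 1)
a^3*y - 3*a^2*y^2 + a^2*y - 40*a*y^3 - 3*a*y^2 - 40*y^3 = (a - 8*y)*(a + 5*y)*(a*y + y)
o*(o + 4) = o^2 + 4*o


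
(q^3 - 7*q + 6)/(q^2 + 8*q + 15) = (q^2 - 3*q + 2)/(q + 5)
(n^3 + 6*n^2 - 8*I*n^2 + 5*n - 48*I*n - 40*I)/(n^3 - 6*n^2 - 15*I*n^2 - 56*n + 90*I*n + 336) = (n^2 + 6*n + 5)/(n^2 - n*(6 + 7*I) + 42*I)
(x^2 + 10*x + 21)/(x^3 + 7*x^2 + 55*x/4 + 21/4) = 4*(x + 7)/(4*x^2 + 16*x + 7)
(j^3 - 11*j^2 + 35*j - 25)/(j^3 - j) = (j^2 - 10*j + 25)/(j*(j + 1))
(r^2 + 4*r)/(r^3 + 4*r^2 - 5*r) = (r + 4)/(r^2 + 4*r - 5)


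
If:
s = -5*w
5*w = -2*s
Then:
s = 0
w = 0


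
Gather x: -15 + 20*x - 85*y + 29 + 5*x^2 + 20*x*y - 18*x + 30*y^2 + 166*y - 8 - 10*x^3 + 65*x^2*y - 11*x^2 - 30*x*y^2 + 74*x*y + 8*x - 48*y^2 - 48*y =-10*x^3 + x^2*(65*y - 6) + x*(-30*y^2 + 94*y + 10) - 18*y^2 + 33*y + 6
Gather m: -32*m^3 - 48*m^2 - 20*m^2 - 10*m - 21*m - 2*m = -32*m^3 - 68*m^2 - 33*m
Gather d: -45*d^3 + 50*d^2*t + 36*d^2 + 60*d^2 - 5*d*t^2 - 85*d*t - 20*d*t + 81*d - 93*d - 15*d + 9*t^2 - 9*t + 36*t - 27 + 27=-45*d^3 + d^2*(50*t + 96) + d*(-5*t^2 - 105*t - 27) + 9*t^2 + 27*t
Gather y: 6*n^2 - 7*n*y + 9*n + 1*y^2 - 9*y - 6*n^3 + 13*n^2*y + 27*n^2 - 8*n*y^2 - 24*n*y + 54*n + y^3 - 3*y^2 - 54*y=-6*n^3 + 33*n^2 + 63*n + y^3 + y^2*(-8*n - 2) + y*(13*n^2 - 31*n - 63)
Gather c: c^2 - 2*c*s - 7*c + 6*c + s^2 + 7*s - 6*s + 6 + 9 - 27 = c^2 + c*(-2*s - 1) + s^2 + s - 12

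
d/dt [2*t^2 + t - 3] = 4*t + 1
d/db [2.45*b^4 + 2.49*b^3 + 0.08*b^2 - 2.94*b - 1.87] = 9.8*b^3 + 7.47*b^2 + 0.16*b - 2.94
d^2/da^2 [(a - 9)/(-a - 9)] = 36/(a + 9)^3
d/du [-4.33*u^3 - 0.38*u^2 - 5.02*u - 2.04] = -12.99*u^2 - 0.76*u - 5.02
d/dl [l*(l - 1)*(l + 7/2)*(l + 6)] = 4*l^3 + 51*l^2/2 + 23*l - 21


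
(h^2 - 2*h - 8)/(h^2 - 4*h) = (h + 2)/h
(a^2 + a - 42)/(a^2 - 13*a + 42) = (a + 7)/(a - 7)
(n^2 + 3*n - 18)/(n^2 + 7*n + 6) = (n - 3)/(n + 1)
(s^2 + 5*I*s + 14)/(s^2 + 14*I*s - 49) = (s - 2*I)/(s + 7*I)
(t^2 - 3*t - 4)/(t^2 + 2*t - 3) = (t^2 - 3*t - 4)/(t^2 + 2*t - 3)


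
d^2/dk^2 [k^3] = 6*k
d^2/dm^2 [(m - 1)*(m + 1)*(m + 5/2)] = 6*m + 5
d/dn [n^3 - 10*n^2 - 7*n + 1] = 3*n^2 - 20*n - 7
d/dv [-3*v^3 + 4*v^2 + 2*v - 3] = -9*v^2 + 8*v + 2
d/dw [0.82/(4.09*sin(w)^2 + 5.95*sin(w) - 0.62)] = -(6.7076*sin(w) + 4.879)*cos(w)/(4.09*sin(w)^2 + 5.95*sin(w) - 0.62)^2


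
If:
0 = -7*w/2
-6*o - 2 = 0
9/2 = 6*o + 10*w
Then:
No Solution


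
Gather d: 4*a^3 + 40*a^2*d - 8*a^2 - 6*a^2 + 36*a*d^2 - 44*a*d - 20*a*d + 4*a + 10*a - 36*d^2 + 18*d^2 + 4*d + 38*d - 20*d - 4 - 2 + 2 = 4*a^3 - 14*a^2 + 14*a + d^2*(36*a - 18) + d*(40*a^2 - 64*a + 22) - 4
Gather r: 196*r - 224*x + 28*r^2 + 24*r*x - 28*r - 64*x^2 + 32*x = 28*r^2 + r*(24*x + 168) - 64*x^2 - 192*x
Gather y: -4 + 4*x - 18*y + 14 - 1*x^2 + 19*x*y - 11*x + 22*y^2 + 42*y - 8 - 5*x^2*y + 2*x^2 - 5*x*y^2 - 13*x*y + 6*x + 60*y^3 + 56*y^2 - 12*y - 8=x^2 - x + 60*y^3 + y^2*(78 - 5*x) + y*(-5*x^2 + 6*x + 12) - 6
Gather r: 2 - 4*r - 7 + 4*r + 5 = 0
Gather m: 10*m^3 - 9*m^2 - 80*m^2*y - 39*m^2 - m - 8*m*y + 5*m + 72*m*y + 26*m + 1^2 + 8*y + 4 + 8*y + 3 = 10*m^3 + m^2*(-80*y - 48) + m*(64*y + 30) + 16*y + 8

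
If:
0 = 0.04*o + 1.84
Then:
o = -46.00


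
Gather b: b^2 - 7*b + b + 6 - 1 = b^2 - 6*b + 5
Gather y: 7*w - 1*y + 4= 7*w - y + 4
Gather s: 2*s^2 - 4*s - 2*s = 2*s^2 - 6*s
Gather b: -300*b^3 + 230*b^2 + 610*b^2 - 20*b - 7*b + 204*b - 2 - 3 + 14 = -300*b^3 + 840*b^2 + 177*b + 9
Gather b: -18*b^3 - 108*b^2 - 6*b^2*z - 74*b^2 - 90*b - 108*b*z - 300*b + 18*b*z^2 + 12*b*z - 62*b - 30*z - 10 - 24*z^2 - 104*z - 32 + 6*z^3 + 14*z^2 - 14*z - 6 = -18*b^3 + b^2*(-6*z - 182) + b*(18*z^2 - 96*z - 452) + 6*z^3 - 10*z^2 - 148*z - 48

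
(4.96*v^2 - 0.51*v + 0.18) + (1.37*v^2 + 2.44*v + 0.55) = 6.33*v^2 + 1.93*v + 0.73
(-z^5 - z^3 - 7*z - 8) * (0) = 0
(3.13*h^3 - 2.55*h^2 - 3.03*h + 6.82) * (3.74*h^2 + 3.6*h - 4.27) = 11.7062*h^5 + 1.731*h^4 - 33.8773*h^3 + 25.4873*h^2 + 37.4901*h - 29.1214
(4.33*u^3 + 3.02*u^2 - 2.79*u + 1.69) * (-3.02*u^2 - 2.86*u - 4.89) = -13.0766*u^5 - 21.5042*u^4 - 21.3851*u^3 - 11.8922*u^2 + 8.8097*u - 8.2641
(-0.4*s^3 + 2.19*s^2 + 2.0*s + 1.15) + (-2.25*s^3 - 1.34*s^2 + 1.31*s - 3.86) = -2.65*s^3 + 0.85*s^2 + 3.31*s - 2.71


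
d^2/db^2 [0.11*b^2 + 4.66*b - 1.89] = 0.220000000000000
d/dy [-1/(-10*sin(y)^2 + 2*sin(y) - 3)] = 2*(1 - 10*sin(y))*cos(y)/(10*sin(y)^2 - 2*sin(y) + 3)^2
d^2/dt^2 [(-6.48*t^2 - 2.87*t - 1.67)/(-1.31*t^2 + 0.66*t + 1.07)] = (1.4210854715202e-14*t^4 + 21.05563*t^3 + 71.693418*t^2 + 15.473982*t + 16.920898)/(2.248091*t^6 - 3.397878*t^5 - 3.796773*t^4 + 5.263236*t^3 + 3.101181*t^2 - 2.266902*t - 1.225043)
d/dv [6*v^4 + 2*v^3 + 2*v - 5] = 24*v^3 + 6*v^2 + 2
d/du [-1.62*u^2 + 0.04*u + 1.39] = 0.04 - 3.24*u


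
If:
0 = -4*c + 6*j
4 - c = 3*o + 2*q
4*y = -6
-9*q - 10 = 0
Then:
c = 56/9 - 3*o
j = 112/27 - 2*o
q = -10/9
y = -3/2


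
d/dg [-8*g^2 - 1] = -16*g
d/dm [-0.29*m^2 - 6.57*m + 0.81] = -0.58*m - 6.57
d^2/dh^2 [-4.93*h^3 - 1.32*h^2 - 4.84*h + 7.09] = -29.58*h - 2.64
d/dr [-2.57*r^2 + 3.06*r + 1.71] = 3.06 - 5.14*r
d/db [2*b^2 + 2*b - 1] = 4*b + 2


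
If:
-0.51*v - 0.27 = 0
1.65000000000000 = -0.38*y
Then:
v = -0.53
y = -4.34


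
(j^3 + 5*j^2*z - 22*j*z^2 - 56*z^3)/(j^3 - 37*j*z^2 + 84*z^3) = (-j - 2*z)/(-j + 3*z)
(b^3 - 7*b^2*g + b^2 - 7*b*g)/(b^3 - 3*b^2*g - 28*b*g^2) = (b + 1)/(b + 4*g)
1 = 1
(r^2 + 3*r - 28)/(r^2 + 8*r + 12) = (r^2 + 3*r - 28)/(r^2 + 8*r + 12)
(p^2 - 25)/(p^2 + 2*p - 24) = (p^2 - 25)/(p^2 + 2*p - 24)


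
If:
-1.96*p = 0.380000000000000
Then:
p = -0.19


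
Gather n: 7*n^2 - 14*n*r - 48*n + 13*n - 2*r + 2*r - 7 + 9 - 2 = 7*n^2 + n*(-14*r - 35)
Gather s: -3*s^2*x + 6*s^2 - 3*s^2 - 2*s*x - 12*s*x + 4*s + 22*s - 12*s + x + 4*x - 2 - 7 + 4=s^2*(3 - 3*x) + s*(14 - 14*x) + 5*x - 5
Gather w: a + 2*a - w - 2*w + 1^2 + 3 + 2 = 3*a - 3*w + 6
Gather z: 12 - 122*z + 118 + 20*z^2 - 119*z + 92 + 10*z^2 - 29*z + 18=30*z^2 - 270*z + 240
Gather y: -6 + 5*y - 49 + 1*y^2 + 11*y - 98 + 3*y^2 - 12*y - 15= 4*y^2 + 4*y - 168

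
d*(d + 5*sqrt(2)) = d^2 + 5*sqrt(2)*d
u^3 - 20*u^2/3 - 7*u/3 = u*(u - 7)*(u + 1/3)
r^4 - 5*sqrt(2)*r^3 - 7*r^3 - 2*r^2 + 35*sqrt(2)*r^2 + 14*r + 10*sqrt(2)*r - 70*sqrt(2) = (r - 7)*(r - 5*sqrt(2))*(r - sqrt(2))*(r + sqrt(2))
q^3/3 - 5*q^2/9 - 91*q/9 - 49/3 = (q/3 + 1)*(q - 7)*(q + 7/3)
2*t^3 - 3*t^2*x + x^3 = (-t + x)^2*(2*t + x)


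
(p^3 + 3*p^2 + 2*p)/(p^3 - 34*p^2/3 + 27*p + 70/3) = 3*p*(p^2 + 3*p + 2)/(3*p^3 - 34*p^2 + 81*p + 70)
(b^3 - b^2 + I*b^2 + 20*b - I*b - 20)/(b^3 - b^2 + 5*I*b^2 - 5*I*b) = (b - 4*I)/b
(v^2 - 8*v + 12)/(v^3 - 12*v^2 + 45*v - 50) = (v - 6)/(v^2 - 10*v + 25)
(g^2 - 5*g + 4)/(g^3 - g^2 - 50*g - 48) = (-g^2 + 5*g - 4)/(-g^3 + g^2 + 50*g + 48)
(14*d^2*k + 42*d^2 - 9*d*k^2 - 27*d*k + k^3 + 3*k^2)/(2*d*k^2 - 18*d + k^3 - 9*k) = (14*d^2 - 9*d*k + k^2)/(2*d*k - 6*d + k^2 - 3*k)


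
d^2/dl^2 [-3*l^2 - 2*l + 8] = -6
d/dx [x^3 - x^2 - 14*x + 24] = 3*x^2 - 2*x - 14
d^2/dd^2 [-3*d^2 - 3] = -6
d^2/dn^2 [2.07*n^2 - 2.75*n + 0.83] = 4.14000000000000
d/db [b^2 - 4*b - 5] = 2*b - 4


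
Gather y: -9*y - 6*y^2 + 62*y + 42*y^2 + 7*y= 36*y^2 + 60*y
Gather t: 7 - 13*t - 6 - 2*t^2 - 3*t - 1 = -2*t^2 - 16*t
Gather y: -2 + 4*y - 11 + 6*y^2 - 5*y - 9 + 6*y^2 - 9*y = 12*y^2 - 10*y - 22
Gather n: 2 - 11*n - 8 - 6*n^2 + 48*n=-6*n^2 + 37*n - 6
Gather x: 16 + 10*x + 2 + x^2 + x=x^2 + 11*x + 18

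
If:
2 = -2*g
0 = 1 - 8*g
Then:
No Solution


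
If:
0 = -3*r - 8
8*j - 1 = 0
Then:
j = 1/8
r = -8/3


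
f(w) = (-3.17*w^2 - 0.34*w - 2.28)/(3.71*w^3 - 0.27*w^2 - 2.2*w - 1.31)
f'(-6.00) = 0.02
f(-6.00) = 0.14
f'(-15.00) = 0.00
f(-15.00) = 0.06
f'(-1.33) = 1.28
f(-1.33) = 0.98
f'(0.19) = -0.69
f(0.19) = 1.44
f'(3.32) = 0.12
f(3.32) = -0.31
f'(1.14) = 39.16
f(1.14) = -5.11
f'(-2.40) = 0.22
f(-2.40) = 0.40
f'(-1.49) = 0.89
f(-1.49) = 0.81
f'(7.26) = 0.02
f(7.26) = -0.12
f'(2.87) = 0.19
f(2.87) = -0.38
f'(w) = (-6.34*w - 0.34)/(3.71*w^3 - 0.27*w^2 - 2.2*w - 1.31) + (-11.13*w^2 + 0.54*w + 2.2)*(-3.17*w^2 - 0.34*w - 2.28)/(3.71*w^3 - 0.27*w^2 - 2.2*w - 1.31)^2 = (11.7607*w^4 + 2.5228*w^3 + 32.2586*w^2 + 7.0742*w - 4.5706)/(13.7641*w^6 - 2.0034*w^5 - 16.2511*w^4 - 8.5322*w^3 + 5.5474*w^2 + 5.764*w + 1.7161)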